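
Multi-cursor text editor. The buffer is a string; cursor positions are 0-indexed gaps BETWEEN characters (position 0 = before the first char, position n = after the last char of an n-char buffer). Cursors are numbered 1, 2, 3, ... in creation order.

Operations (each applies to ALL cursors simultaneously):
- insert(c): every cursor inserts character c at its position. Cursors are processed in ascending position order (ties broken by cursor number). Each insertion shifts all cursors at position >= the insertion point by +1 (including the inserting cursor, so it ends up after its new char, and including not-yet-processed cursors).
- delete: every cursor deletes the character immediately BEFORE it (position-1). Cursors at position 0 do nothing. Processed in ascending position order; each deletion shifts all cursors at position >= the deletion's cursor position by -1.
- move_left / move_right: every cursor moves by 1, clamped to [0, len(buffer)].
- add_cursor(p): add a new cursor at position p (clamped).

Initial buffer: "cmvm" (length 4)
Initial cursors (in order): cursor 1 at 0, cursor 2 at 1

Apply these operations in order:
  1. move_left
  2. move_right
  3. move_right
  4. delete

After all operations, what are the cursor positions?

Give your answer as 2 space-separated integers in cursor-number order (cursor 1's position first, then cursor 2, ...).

Answer: 0 0

Derivation:
After op 1 (move_left): buffer="cmvm" (len 4), cursors c1@0 c2@0, authorship ....
After op 2 (move_right): buffer="cmvm" (len 4), cursors c1@1 c2@1, authorship ....
After op 3 (move_right): buffer="cmvm" (len 4), cursors c1@2 c2@2, authorship ....
After op 4 (delete): buffer="vm" (len 2), cursors c1@0 c2@0, authorship ..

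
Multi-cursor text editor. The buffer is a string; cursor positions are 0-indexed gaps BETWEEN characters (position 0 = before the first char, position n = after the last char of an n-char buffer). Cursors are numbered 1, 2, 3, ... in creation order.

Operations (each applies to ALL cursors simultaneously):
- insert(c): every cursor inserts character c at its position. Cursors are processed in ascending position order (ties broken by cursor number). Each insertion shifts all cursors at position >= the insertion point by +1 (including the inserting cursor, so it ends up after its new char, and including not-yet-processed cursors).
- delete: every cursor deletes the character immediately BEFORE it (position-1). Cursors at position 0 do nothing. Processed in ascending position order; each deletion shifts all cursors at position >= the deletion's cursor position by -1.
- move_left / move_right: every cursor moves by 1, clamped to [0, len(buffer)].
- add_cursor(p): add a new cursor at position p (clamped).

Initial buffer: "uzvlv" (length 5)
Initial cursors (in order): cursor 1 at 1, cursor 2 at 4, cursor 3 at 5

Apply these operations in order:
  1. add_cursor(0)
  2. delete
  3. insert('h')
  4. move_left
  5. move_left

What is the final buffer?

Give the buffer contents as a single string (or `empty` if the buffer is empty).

After op 1 (add_cursor(0)): buffer="uzvlv" (len 5), cursors c4@0 c1@1 c2@4 c3@5, authorship .....
After op 2 (delete): buffer="zv" (len 2), cursors c1@0 c4@0 c2@2 c3@2, authorship ..
After op 3 (insert('h')): buffer="hhzvhh" (len 6), cursors c1@2 c4@2 c2@6 c3@6, authorship 14..23
After op 4 (move_left): buffer="hhzvhh" (len 6), cursors c1@1 c4@1 c2@5 c3@5, authorship 14..23
After op 5 (move_left): buffer="hhzvhh" (len 6), cursors c1@0 c4@0 c2@4 c3@4, authorship 14..23

Answer: hhzvhh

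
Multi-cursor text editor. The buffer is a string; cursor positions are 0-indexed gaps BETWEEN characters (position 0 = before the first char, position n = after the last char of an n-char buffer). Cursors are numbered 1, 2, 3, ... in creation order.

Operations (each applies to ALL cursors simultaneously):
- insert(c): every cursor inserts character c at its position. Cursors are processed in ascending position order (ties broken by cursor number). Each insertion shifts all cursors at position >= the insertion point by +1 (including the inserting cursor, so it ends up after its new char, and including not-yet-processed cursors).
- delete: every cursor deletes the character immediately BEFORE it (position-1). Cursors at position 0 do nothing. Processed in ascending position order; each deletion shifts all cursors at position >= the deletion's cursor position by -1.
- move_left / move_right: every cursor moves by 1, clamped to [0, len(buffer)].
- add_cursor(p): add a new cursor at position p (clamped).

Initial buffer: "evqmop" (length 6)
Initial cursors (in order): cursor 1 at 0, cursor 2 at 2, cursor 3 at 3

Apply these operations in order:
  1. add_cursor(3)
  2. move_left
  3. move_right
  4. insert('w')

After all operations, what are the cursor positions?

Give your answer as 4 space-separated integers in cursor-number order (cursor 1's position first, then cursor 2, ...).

After op 1 (add_cursor(3)): buffer="evqmop" (len 6), cursors c1@0 c2@2 c3@3 c4@3, authorship ......
After op 2 (move_left): buffer="evqmop" (len 6), cursors c1@0 c2@1 c3@2 c4@2, authorship ......
After op 3 (move_right): buffer="evqmop" (len 6), cursors c1@1 c2@2 c3@3 c4@3, authorship ......
After op 4 (insert('w')): buffer="ewvwqwwmop" (len 10), cursors c1@2 c2@4 c3@7 c4@7, authorship .1.2.34...

Answer: 2 4 7 7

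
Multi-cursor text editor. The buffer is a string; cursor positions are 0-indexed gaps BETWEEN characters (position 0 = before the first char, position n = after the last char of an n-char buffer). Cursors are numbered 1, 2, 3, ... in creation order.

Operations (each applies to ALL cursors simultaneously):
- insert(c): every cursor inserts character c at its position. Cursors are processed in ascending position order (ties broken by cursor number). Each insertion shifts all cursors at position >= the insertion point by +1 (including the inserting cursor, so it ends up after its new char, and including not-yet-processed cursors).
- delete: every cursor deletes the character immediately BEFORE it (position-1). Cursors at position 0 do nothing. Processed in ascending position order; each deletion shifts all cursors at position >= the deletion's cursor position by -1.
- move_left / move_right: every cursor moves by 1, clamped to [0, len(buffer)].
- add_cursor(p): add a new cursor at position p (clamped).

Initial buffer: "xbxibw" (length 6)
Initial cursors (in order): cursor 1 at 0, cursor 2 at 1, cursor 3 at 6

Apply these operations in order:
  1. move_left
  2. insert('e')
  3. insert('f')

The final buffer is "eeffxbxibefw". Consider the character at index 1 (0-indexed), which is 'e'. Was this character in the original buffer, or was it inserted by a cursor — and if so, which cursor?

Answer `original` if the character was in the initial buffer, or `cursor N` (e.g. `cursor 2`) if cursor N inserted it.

After op 1 (move_left): buffer="xbxibw" (len 6), cursors c1@0 c2@0 c3@5, authorship ......
After op 2 (insert('e')): buffer="eexbxibew" (len 9), cursors c1@2 c2@2 c3@8, authorship 12.....3.
After op 3 (insert('f')): buffer="eeffxbxibefw" (len 12), cursors c1@4 c2@4 c3@11, authorship 1212.....33.
Authorship (.=original, N=cursor N): 1 2 1 2 . . . . . 3 3 .
Index 1: author = 2

Answer: cursor 2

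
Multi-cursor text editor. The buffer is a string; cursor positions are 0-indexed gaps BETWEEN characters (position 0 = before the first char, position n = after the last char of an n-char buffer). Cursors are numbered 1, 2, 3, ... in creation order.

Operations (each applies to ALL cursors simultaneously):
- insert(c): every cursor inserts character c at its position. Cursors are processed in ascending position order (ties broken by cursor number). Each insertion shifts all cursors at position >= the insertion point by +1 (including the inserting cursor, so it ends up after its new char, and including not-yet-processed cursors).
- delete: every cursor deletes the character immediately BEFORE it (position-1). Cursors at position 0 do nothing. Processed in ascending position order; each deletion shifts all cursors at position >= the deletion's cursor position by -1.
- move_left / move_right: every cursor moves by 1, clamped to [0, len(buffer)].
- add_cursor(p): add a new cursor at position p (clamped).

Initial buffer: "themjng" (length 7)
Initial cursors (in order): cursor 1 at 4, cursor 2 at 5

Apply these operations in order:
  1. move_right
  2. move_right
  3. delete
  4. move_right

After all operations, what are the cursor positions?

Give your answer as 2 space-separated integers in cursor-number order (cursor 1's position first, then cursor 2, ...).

After op 1 (move_right): buffer="themjng" (len 7), cursors c1@5 c2@6, authorship .......
After op 2 (move_right): buffer="themjng" (len 7), cursors c1@6 c2@7, authorship .......
After op 3 (delete): buffer="themj" (len 5), cursors c1@5 c2@5, authorship .....
After op 4 (move_right): buffer="themj" (len 5), cursors c1@5 c2@5, authorship .....

Answer: 5 5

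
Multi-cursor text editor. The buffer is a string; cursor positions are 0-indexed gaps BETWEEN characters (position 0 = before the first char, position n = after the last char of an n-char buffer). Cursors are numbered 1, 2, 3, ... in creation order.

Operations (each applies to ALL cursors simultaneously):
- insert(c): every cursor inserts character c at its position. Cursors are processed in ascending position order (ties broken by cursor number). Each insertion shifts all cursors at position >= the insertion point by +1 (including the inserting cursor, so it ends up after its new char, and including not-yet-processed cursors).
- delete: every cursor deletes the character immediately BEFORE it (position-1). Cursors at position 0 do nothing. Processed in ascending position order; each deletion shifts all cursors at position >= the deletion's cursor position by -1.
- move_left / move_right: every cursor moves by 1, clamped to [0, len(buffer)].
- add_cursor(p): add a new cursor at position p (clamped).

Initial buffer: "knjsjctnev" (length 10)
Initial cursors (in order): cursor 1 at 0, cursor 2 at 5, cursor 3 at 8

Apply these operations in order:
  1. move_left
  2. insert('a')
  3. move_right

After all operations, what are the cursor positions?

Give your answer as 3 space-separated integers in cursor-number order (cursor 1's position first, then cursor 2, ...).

After op 1 (move_left): buffer="knjsjctnev" (len 10), cursors c1@0 c2@4 c3@7, authorship ..........
After op 2 (insert('a')): buffer="aknjsajctanev" (len 13), cursors c1@1 c2@6 c3@10, authorship 1....2...3...
After op 3 (move_right): buffer="aknjsajctanev" (len 13), cursors c1@2 c2@7 c3@11, authorship 1....2...3...

Answer: 2 7 11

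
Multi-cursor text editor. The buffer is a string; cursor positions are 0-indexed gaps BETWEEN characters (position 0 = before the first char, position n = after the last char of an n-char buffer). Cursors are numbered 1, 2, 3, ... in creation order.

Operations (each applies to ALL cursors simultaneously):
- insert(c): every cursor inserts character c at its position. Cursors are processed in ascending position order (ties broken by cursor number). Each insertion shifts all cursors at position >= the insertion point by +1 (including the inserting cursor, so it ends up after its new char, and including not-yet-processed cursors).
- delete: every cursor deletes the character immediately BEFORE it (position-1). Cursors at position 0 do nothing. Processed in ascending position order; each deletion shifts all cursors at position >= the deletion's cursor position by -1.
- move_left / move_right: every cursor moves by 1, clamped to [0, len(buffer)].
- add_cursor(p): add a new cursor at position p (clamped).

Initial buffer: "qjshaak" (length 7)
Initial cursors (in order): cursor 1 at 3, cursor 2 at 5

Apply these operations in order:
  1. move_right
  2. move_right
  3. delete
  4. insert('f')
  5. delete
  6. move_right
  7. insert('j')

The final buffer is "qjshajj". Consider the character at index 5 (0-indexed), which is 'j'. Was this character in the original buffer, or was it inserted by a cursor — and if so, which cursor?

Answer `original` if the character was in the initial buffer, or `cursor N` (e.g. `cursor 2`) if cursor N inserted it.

After op 1 (move_right): buffer="qjshaak" (len 7), cursors c1@4 c2@6, authorship .......
After op 2 (move_right): buffer="qjshaak" (len 7), cursors c1@5 c2@7, authorship .......
After op 3 (delete): buffer="qjsha" (len 5), cursors c1@4 c2@5, authorship .....
After op 4 (insert('f')): buffer="qjshfaf" (len 7), cursors c1@5 c2@7, authorship ....1.2
After op 5 (delete): buffer="qjsha" (len 5), cursors c1@4 c2@5, authorship .....
After op 6 (move_right): buffer="qjsha" (len 5), cursors c1@5 c2@5, authorship .....
After op 7 (insert('j')): buffer="qjshajj" (len 7), cursors c1@7 c2@7, authorship .....12
Authorship (.=original, N=cursor N): . . . . . 1 2
Index 5: author = 1

Answer: cursor 1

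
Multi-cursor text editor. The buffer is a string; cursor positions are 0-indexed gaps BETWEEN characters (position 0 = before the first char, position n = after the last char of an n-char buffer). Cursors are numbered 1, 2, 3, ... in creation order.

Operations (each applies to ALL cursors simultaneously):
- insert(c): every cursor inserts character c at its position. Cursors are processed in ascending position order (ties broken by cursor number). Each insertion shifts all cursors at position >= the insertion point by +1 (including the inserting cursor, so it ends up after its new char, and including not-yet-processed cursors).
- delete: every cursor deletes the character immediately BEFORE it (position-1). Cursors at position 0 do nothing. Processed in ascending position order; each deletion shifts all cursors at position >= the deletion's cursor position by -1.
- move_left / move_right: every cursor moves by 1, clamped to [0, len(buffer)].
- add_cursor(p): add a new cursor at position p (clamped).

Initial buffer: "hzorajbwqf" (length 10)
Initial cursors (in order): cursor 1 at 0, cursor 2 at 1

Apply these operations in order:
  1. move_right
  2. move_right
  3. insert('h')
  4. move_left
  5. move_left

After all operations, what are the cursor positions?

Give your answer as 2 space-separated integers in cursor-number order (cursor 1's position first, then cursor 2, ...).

Answer: 1 3

Derivation:
After op 1 (move_right): buffer="hzorajbwqf" (len 10), cursors c1@1 c2@2, authorship ..........
After op 2 (move_right): buffer="hzorajbwqf" (len 10), cursors c1@2 c2@3, authorship ..........
After op 3 (insert('h')): buffer="hzhohrajbwqf" (len 12), cursors c1@3 c2@5, authorship ..1.2.......
After op 4 (move_left): buffer="hzhohrajbwqf" (len 12), cursors c1@2 c2@4, authorship ..1.2.......
After op 5 (move_left): buffer="hzhohrajbwqf" (len 12), cursors c1@1 c2@3, authorship ..1.2.......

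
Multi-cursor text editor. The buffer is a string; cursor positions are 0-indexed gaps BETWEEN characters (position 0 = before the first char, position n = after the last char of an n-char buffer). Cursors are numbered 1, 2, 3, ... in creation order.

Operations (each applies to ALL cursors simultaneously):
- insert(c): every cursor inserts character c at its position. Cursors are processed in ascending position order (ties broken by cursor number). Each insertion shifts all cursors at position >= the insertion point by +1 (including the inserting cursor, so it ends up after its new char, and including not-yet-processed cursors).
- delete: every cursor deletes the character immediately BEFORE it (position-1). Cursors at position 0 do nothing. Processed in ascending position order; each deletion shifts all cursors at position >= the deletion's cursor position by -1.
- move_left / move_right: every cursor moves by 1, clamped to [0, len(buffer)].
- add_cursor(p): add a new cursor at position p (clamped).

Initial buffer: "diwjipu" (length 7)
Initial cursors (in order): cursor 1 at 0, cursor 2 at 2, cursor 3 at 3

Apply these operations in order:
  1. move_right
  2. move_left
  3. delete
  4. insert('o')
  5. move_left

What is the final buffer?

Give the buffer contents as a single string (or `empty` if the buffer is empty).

Answer: odoojipu

Derivation:
After op 1 (move_right): buffer="diwjipu" (len 7), cursors c1@1 c2@3 c3@4, authorship .......
After op 2 (move_left): buffer="diwjipu" (len 7), cursors c1@0 c2@2 c3@3, authorship .......
After op 3 (delete): buffer="djipu" (len 5), cursors c1@0 c2@1 c3@1, authorship .....
After op 4 (insert('o')): buffer="odoojipu" (len 8), cursors c1@1 c2@4 c3@4, authorship 1.23....
After op 5 (move_left): buffer="odoojipu" (len 8), cursors c1@0 c2@3 c3@3, authorship 1.23....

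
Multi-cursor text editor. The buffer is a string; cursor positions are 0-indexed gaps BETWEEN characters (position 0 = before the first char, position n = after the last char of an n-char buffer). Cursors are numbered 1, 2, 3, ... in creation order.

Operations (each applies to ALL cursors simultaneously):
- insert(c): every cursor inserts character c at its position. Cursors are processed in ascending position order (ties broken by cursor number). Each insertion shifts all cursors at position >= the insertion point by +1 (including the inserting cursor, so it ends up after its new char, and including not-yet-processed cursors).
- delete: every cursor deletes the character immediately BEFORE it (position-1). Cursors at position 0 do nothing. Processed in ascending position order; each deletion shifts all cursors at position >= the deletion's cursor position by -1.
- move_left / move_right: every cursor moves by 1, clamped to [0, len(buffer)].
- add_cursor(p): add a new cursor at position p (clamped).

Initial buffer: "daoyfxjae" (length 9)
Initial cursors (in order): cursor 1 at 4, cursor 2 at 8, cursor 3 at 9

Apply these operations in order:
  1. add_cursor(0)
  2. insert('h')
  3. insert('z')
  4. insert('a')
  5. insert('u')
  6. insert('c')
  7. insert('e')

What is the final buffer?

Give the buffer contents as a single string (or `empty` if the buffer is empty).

After op 1 (add_cursor(0)): buffer="daoyfxjae" (len 9), cursors c4@0 c1@4 c2@8 c3@9, authorship .........
After op 2 (insert('h')): buffer="hdaoyhfxjaheh" (len 13), cursors c4@1 c1@6 c2@11 c3@13, authorship 4....1....2.3
After op 3 (insert('z')): buffer="hzdaoyhzfxjahzehz" (len 17), cursors c4@2 c1@8 c2@14 c3@17, authorship 44....11....22.33
After op 4 (insert('a')): buffer="hzadaoyhzafxjahzaehza" (len 21), cursors c4@3 c1@10 c2@17 c3@21, authorship 444....111....222.333
After op 5 (insert('u')): buffer="hzaudaoyhzaufxjahzauehzau" (len 25), cursors c4@4 c1@12 c2@20 c3@25, authorship 4444....1111....2222.3333
After op 6 (insert('c')): buffer="hzaucdaoyhzaucfxjahzaucehzauc" (len 29), cursors c4@5 c1@14 c2@23 c3@29, authorship 44444....11111....22222.33333
After op 7 (insert('e')): buffer="hzaucedaoyhzaucefxjahzauceehzauce" (len 33), cursors c4@6 c1@16 c2@26 c3@33, authorship 444444....111111....222222.333333

Answer: hzaucedaoyhzaucefxjahzauceehzauce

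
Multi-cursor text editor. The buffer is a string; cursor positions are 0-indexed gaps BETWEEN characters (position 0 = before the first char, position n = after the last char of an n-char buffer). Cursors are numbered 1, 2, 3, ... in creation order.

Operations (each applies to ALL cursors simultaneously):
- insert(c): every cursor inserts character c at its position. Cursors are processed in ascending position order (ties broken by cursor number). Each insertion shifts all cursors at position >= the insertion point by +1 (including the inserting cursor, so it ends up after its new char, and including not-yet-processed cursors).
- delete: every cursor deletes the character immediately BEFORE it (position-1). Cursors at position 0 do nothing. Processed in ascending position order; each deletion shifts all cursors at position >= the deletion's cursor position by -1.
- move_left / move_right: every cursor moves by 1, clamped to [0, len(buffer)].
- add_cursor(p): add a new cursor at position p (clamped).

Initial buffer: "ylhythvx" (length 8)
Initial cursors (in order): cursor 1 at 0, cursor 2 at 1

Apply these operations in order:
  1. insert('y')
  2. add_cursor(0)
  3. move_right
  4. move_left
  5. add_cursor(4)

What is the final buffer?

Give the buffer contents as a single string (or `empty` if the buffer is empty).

Answer: yyylhythvx

Derivation:
After op 1 (insert('y')): buffer="yyylhythvx" (len 10), cursors c1@1 c2@3, authorship 1.2.......
After op 2 (add_cursor(0)): buffer="yyylhythvx" (len 10), cursors c3@0 c1@1 c2@3, authorship 1.2.......
After op 3 (move_right): buffer="yyylhythvx" (len 10), cursors c3@1 c1@2 c2@4, authorship 1.2.......
After op 4 (move_left): buffer="yyylhythvx" (len 10), cursors c3@0 c1@1 c2@3, authorship 1.2.......
After op 5 (add_cursor(4)): buffer="yyylhythvx" (len 10), cursors c3@0 c1@1 c2@3 c4@4, authorship 1.2.......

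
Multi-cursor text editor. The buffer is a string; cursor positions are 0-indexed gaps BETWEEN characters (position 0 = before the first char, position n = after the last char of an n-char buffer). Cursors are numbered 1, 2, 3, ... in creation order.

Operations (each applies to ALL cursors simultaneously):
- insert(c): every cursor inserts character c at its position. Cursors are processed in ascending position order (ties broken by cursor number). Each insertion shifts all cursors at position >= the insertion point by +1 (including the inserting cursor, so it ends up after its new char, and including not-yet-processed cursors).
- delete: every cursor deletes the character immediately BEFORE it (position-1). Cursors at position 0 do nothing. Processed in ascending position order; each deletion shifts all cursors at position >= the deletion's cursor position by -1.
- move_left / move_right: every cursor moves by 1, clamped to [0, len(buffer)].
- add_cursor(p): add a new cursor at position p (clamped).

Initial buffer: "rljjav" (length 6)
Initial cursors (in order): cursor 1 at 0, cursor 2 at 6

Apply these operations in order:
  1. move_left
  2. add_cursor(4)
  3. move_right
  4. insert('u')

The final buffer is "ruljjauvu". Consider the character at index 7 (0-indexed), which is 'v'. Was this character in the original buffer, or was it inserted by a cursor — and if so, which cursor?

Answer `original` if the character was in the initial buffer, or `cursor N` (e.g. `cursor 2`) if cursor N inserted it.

Answer: original

Derivation:
After op 1 (move_left): buffer="rljjav" (len 6), cursors c1@0 c2@5, authorship ......
After op 2 (add_cursor(4)): buffer="rljjav" (len 6), cursors c1@0 c3@4 c2@5, authorship ......
After op 3 (move_right): buffer="rljjav" (len 6), cursors c1@1 c3@5 c2@6, authorship ......
After op 4 (insert('u')): buffer="ruljjauvu" (len 9), cursors c1@2 c3@7 c2@9, authorship .1....3.2
Authorship (.=original, N=cursor N): . 1 . . . . 3 . 2
Index 7: author = original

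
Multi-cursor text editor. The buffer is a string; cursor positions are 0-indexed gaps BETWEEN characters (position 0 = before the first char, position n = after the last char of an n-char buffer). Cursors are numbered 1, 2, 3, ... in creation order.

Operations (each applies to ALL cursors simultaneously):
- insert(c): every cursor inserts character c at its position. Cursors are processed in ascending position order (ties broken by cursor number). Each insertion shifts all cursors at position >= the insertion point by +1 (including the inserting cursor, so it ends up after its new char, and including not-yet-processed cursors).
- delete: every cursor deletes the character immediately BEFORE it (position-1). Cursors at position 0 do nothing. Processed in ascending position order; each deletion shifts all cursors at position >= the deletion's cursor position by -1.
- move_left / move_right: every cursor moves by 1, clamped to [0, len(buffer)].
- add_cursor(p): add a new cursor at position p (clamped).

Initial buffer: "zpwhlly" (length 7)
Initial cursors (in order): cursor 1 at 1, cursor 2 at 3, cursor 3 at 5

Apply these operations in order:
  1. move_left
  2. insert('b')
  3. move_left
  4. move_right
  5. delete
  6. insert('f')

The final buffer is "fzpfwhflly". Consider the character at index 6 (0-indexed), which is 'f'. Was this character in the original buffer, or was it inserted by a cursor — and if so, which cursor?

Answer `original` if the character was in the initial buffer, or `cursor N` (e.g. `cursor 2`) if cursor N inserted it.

Answer: cursor 3

Derivation:
After op 1 (move_left): buffer="zpwhlly" (len 7), cursors c1@0 c2@2 c3@4, authorship .......
After op 2 (insert('b')): buffer="bzpbwhblly" (len 10), cursors c1@1 c2@4 c3@7, authorship 1..2..3...
After op 3 (move_left): buffer="bzpbwhblly" (len 10), cursors c1@0 c2@3 c3@6, authorship 1..2..3...
After op 4 (move_right): buffer="bzpbwhblly" (len 10), cursors c1@1 c2@4 c3@7, authorship 1..2..3...
After op 5 (delete): buffer="zpwhlly" (len 7), cursors c1@0 c2@2 c3@4, authorship .......
After op 6 (insert('f')): buffer="fzpfwhflly" (len 10), cursors c1@1 c2@4 c3@7, authorship 1..2..3...
Authorship (.=original, N=cursor N): 1 . . 2 . . 3 . . .
Index 6: author = 3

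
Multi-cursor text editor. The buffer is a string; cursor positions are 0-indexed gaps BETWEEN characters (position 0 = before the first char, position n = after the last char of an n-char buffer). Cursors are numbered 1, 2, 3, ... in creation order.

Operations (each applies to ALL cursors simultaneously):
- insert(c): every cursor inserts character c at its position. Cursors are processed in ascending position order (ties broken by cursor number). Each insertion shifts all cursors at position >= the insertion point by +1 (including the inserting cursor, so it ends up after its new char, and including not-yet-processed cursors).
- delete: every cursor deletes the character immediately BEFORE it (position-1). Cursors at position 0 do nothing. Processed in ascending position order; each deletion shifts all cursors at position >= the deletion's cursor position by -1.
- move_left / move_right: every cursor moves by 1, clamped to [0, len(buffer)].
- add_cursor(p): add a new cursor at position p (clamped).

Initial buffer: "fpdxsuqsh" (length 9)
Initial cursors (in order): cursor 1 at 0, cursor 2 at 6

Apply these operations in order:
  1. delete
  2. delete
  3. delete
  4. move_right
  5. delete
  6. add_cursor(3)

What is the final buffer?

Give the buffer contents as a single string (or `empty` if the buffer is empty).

Answer: pdsh

Derivation:
After op 1 (delete): buffer="fpdxsqsh" (len 8), cursors c1@0 c2@5, authorship ........
After op 2 (delete): buffer="fpdxqsh" (len 7), cursors c1@0 c2@4, authorship .......
After op 3 (delete): buffer="fpdqsh" (len 6), cursors c1@0 c2@3, authorship ......
After op 4 (move_right): buffer="fpdqsh" (len 6), cursors c1@1 c2@4, authorship ......
After op 5 (delete): buffer="pdsh" (len 4), cursors c1@0 c2@2, authorship ....
After op 6 (add_cursor(3)): buffer="pdsh" (len 4), cursors c1@0 c2@2 c3@3, authorship ....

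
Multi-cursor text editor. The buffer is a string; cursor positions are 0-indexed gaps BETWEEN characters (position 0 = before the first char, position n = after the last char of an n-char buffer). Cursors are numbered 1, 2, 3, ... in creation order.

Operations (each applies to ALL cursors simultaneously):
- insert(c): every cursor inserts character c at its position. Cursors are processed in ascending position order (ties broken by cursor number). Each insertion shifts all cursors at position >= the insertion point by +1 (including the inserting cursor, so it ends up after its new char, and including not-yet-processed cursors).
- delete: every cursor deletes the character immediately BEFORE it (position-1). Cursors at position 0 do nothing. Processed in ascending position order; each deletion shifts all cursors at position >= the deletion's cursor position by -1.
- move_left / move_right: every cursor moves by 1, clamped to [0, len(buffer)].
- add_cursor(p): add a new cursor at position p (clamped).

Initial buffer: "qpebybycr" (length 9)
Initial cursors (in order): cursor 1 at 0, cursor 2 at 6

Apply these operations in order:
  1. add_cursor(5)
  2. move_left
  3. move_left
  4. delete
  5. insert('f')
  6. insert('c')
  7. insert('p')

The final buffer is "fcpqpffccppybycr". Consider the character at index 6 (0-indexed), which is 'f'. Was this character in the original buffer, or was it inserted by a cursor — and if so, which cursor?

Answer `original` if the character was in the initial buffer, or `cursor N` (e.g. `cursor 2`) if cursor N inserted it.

After op 1 (add_cursor(5)): buffer="qpebybycr" (len 9), cursors c1@0 c3@5 c2@6, authorship .........
After op 2 (move_left): buffer="qpebybycr" (len 9), cursors c1@0 c3@4 c2@5, authorship .........
After op 3 (move_left): buffer="qpebybycr" (len 9), cursors c1@0 c3@3 c2@4, authorship .........
After op 4 (delete): buffer="qpybycr" (len 7), cursors c1@0 c2@2 c3@2, authorship .......
After op 5 (insert('f')): buffer="fqpffybycr" (len 10), cursors c1@1 c2@5 c3@5, authorship 1..23.....
After op 6 (insert('c')): buffer="fcqpffccybycr" (len 13), cursors c1@2 c2@8 c3@8, authorship 11..2323.....
After op 7 (insert('p')): buffer="fcpqpffccppybycr" (len 16), cursors c1@3 c2@11 c3@11, authorship 111..232323.....
Authorship (.=original, N=cursor N): 1 1 1 . . 2 3 2 3 2 3 . . . . .
Index 6: author = 3

Answer: cursor 3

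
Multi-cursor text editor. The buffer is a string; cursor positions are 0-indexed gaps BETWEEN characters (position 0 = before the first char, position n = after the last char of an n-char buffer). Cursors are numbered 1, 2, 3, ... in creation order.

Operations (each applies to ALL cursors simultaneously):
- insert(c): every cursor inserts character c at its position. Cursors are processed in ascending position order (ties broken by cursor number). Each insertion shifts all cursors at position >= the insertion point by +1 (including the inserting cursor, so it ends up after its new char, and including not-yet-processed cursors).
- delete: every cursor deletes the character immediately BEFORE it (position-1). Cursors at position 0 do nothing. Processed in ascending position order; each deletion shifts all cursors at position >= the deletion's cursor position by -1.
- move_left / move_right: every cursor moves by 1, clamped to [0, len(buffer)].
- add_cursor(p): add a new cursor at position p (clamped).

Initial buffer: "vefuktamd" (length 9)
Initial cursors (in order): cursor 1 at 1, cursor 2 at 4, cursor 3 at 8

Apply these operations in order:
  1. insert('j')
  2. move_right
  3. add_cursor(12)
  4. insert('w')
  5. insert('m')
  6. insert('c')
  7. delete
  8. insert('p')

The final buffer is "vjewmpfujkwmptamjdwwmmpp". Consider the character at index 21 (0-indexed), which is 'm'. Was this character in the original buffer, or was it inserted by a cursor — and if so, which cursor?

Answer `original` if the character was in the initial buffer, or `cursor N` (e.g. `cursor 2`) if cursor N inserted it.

After op 1 (insert('j')): buffer="vjefujktamjd" (len 12), cursors c1@2 c2@6 c3@11, authorship .1...2....3.
After op 2 (move_right): buffer="vjefujktamjd" (len 12), cursors c1@3 c2@7 c3@12, authorship .1...2....3.
After op 3 (add_cursor(12)): buffer="vjefujktamjd" (len 12), cursors c1@3 c2@7 c3@12 c4@12, authorship .1...2....3.
After op 4 (insert('w')): buffer="vjewfujkwtamjdww" (len 16), cursors c1@4 c2@9 c3@16 c4@16, authorship .1.1..2.2...3.34
After op 5 (insert('m')): buffer="vjewmfujkwmtamjdwwmm" (len 20), cursors c1@5 c2@11 c3@20 c4@20, authorship .1.11..2.22...3.3434
After op 6 (insert('c')): buffer="vjewmcfujkwmctamjdwwmmcc" (len 24), cursors c1@6 c2@13 c3@24 c4@24, authorship .1.111..2.222...3.343434
After op 7 (delete): buffer="vjewmfujkwmtamjdwwmm" (len 20), cursors c1@5 c2@11 c3@20 c4@20, authorship .1.11..2.22...3.3434
After op 8 (insert('p')): buffer="vjewmpfujkwmptamjdwwmmpp" (len 24), cursors c1@6 c2@13 c3@24 c4@24, authorship .1.111..2.222...3.343434
Authorship (.=original, N=cursor N): . 1 . 1 1 1 . . 2 . 2 2 2 . . . 3 . 3 4 3 4 3 4
Index 21: author = 4

Answer: cursor 4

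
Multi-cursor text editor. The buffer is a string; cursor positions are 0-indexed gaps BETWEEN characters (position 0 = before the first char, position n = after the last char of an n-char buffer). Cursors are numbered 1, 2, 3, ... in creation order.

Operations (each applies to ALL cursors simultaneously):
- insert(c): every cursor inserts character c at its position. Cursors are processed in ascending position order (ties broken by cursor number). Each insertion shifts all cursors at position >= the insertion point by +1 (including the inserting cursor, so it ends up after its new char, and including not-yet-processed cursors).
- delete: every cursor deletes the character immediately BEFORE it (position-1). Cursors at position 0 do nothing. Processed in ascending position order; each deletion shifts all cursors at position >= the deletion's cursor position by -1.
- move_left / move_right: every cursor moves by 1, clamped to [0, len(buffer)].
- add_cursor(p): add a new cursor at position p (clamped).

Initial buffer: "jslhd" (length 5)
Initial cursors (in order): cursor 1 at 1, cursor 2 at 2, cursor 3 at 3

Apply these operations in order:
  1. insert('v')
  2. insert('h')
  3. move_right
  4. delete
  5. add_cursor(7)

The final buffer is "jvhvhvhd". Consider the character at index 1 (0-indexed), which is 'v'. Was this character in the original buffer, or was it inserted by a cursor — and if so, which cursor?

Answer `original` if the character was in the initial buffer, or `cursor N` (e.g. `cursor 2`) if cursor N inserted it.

Answer: cursor 1

Derivation:
After op 1 (insert('v')): buffer="jvsvlvhd" (len 8), cursors c1@2 c2@4 c3@6, authorship .1.2.3..
After op 2 (insert('h')): buffer="jvhsvhlvhhd" (len 11), cursors c1@3 c2@6 c3@9, authorship .11.22.33..
After op 3 (move_right): buffer="jvhsvhlvhhd" (len 11), cursors c1@4 c2@7 c3@10, authorship .11.22.33..
After op 4 (delete): buffer="jvhvhvhd" (len 8), cursors c1@3 c2@5 c3@7, authorship .112233.
After op 5 (add_cursor(7)): buffer="jvhvhvhd" (len 8), cursors c1@3 c2@5 c3@7 c4@7, authorship .112233.
Authorship (.=original, N=cursor N): . 1 1 2 2 3 3 .
Index 1: author = 1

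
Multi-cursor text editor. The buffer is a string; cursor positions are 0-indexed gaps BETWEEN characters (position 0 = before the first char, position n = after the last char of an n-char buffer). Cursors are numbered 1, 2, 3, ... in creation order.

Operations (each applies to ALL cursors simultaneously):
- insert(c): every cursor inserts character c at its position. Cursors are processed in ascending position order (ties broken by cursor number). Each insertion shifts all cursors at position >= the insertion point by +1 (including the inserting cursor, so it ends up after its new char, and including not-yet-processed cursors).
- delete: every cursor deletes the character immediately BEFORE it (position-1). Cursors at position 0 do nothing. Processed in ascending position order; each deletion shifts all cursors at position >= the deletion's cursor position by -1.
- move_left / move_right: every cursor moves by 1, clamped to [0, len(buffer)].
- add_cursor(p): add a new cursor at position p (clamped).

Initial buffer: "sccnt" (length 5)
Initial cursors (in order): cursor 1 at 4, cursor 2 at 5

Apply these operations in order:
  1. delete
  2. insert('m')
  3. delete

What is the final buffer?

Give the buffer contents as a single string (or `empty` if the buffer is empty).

Answer: scc

Derivation:
After op 1 (delete): buffer="scc" (len 3), cursors c1@3 c2@3, authorship ...
After op 2 (insert('m')): buffer="sccmm" (len 5), cursors c1@5 c2@5, authorship ...12
After op 3 (delete): buffer="scc" (len 3), cursors c1@3 c2@3, authorship ...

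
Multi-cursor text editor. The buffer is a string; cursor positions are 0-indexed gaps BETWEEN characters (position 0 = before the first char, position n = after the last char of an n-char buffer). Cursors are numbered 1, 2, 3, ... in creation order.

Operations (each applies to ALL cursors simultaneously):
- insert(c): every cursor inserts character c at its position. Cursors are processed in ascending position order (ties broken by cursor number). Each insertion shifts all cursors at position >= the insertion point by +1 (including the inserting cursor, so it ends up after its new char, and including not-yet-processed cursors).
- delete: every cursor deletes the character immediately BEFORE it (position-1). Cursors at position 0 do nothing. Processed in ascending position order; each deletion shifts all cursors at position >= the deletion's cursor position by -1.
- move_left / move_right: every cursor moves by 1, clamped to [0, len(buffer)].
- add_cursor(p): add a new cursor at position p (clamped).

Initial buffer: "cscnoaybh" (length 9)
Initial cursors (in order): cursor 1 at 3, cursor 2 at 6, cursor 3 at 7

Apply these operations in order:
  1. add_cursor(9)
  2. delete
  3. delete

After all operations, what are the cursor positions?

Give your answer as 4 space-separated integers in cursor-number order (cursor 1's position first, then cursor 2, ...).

Answer: 1 1 1 1

Derivation:
After op 1 (add_cursor(9)): buffer="cscnoaybh" (len 9), cursors c1@3 c2@6 c3@7 c4@9, authorship .........
After op 2 (delete): buffer="csnob" (len 5), cursors c1@2 c2@4 c3@4 c4@5, authorship .....
After op 3 (delete): buffer="c" (len 1), cursors c1@1 c2@1 c3@1 c4@1, authorship .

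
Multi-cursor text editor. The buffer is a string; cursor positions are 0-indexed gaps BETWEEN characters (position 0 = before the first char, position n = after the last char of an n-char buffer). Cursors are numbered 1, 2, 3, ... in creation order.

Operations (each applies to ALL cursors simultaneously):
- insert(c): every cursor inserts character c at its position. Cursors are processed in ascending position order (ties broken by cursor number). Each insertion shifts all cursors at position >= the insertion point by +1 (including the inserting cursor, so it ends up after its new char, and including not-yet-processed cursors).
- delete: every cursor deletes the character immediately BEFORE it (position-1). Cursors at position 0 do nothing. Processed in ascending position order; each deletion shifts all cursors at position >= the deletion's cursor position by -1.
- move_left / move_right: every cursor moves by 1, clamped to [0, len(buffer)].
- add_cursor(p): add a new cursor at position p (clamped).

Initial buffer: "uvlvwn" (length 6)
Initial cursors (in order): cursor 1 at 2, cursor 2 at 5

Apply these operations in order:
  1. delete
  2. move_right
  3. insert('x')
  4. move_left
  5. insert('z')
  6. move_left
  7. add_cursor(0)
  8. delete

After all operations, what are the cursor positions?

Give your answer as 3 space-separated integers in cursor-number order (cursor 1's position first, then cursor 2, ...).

Answer: 1 4 0

Derivation:
After op 1 (delete): buffer="ulvn" (len 4), cursors c1@1 c2@3, authorship ....
After op 2 (move_right): buffer="ulvn" (len 4), cursors c1@2 c2@4, authorship ....
After op 3 (insert('x')): buffer="ulxvnx" (len 6), cursors c1@3 c2@6, authorship ..1..2
After op 4 (move_left): buffer="ulxvnx" (len 6), cursors c1@2 c2@5, authorship ..1..2
After op 5 (insert('z')): buffer="ulzxvnzx" (len 8), cursors c1@3 c2@7, authorship ..11..22
After op 6 (move_left): buffer="ulzxvnzx" (len 8), cursors c1@2 c2@6, authorship ..11..22
After op 7 (add_cursor(0)): buffer="ulzxvnzx" (len 8), cursors c3@0 c1@2 c2@6, authorship ..11..22
After op 8 (delete): buffer="uzxvzx" (len 6), cursors c3@0 c1@1 c2@4, authorship .11.22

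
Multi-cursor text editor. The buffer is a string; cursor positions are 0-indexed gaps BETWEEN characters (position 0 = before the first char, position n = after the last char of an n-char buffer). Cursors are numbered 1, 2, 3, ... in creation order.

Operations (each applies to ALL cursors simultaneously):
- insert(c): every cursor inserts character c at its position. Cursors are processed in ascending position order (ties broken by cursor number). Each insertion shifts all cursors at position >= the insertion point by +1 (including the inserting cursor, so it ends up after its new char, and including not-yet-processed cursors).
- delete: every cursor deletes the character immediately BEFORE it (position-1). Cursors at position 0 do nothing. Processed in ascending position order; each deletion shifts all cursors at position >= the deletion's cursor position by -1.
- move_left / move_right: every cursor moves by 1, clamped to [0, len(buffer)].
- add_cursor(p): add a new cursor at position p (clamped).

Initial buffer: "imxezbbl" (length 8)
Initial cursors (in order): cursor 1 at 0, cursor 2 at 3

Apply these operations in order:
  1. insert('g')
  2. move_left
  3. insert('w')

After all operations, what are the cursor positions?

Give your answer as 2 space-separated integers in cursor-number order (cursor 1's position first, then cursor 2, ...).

After op 1 (insert('g')): buffer="gimxgezbbl" (len 10), cursors c1@1 c2@5, authorship 1...2.....
After op 2 (move_left): buffer="gimxgezbbl" (len 10), cursors c1@0 c2@4, authorship 1...2.....
After op 3 (insert('w')): buffer="wgimxwgezbbl" (len 12), cursors c1@1 c2@6, authorship 11...22.....

Answer: 1 6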